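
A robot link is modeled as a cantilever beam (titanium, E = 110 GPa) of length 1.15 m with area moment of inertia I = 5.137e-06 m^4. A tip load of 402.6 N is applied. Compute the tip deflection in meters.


delta = F*L^3/(3*E*I) = 402.6*1.15^3/(3*1.100e+11*5.137e-06)
      = 612.304275/1695210 = 3.6120e-04

3.6120e-04 m


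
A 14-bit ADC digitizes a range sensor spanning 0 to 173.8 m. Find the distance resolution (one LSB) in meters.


res = range / 2^n = 173.8/2^14 = 173.8/16384 = 0.0106

0.0106 m


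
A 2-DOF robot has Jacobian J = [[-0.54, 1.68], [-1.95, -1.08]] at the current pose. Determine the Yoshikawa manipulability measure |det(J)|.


det(J) = -0.54*-1.08 - (1.68)*(-1.95) = 3.8592
|det(J)| = 3.8592

3.8592


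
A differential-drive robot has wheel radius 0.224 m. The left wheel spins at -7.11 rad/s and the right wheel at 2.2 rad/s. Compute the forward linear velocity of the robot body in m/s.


v = r*(wR + wL)/2 = 0.224*(2.2 + -7.11)/2 = -0.5499

-0.5499 m/s


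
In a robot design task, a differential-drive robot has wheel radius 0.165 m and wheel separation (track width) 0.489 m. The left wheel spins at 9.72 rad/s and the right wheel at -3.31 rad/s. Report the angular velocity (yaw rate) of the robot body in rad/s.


omega = r*(wR - wL)/L = 0.165*(-3.31 - (9.72))/0.489 = -4.3966

-4.3966 rad/s


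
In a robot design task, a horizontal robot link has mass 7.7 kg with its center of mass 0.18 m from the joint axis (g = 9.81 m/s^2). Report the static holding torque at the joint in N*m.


tau = m*g*L = 7.7 * 9.81 * 0.18 = 13.5967

13.5967 N*m


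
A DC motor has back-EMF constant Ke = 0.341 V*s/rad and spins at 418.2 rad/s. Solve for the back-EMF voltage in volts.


V_emf = Ke * omega = 0.341*418.2 = 142.6062

142.6062 V


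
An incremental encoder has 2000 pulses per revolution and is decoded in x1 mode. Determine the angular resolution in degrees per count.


resolution = 360 / (PPR * 1) = 360 / 2000 = 0.1800

0.1800 degrees


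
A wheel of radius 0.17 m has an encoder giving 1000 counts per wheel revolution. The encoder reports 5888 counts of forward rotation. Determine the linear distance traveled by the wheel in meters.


revs = 5888/1000 = 5.888000
d = revs * 2*pi*r = 5.888000 * 2*pi*0.17 = 6.2892

6.2892 m


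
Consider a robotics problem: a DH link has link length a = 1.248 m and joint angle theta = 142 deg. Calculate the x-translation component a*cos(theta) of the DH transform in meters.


a*cos(theta) = 1.248*cos(142 deg) = -0.9834

-0.9834 m


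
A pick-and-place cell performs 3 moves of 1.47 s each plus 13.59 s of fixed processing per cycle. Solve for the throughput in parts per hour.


T_cycle = 3*1.47 + 13.59 = 18.0000 s
rate = 3600/T = 200.0000

200.0000 parts/hour


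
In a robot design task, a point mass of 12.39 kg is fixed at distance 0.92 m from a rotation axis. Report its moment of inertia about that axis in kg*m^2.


I = m*r^2 = 12.39*0.92^2 = 10.4869

10.4869 kg*m^2


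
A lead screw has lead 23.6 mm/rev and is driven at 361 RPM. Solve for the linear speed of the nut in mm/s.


v = lead * (RPM/60) = 23.6*361/60 = 141.9933

141.9933 mm/s


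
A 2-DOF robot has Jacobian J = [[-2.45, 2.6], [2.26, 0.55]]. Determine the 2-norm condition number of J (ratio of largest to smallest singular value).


JJ^T eigenvalues: trace(JJ^T) = 18.1726, det(JJ^T) = det(J)^2 = 52.17895225
s_max^2 = (18.1726 + sqrt(121.52758176))/2 = 14.59827745
s_min^2 = (18.1726 - sqrt(121.52758176))/2 = 3.57432255
kappa = s_max/s_min = sqrt(14.59827745/3.57432255) = 2.0209

2.0209


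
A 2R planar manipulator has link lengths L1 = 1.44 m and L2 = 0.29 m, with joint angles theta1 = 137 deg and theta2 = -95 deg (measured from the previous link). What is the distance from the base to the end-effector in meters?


x = L1*cos(th1) + L2*cos(th1+th2) = -0.837637
y = L1*sin(th1) + L2*sin(th1+th2) = 1.176126
d = sqrt(x^2 + y^2) = sqrt(0.701636 + 1.383272) = 1.4439

1.4439 m


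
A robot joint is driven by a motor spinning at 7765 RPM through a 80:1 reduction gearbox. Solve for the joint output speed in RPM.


omega_joint = omega_motor / N = 7765 / 80 = 97.0625

97.0625 RPM


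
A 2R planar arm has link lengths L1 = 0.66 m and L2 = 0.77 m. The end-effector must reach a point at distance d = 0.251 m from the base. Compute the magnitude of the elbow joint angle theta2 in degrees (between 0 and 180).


cos(th2) = (d^2 - L1^2 - L2^2)/(2*L1*L2) = (0.251^2 - 0.66^2 - 0.77^2)/(2*0.66*0.77) = -0.94992031
th2 = acos(-0.94992031) = 161.7905 deg

161.7905 degrees


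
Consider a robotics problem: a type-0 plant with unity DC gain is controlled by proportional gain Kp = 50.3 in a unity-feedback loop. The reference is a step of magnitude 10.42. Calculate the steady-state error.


e_ss = R/(1 + Kp) = 10.42/(1 + 50.3) = 10.42/51.3000 = 0.2031

0.2031


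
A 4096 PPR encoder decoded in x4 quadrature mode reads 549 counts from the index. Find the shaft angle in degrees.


angle = counts * 360 / (PPR*4) = 549 * 360 / 16384 = 12.0630

12.0630 degrees


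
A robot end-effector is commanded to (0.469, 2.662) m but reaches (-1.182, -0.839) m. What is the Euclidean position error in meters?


dx = -1.182 - (0.469) = -1.6510, dy = -0.839 - (2.662) = -3.5010
err = sqrt(2.725801 + 12.257001) = 3.8708

3.8708 m


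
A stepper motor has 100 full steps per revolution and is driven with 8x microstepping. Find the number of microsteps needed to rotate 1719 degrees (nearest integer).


step_size = 360/(100*8) = 360/800 = 0.450000 deg
n = 1719/(360/800) = 1719*800/360 = 3820

3820 steps


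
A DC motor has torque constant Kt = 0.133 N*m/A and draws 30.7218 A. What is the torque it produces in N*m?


tau = Kt * I = 0.133*30.7218 = 4.0860

4.0860 N*m


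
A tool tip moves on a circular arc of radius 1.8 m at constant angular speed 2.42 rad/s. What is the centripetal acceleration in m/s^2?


a_c = omega^2 * r = 2.42^2 * 1.8 = 10.5415

10.5415 m/s^2


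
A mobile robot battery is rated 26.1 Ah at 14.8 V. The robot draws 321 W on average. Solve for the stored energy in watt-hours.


E = capacity * V = 26.1*14.8 = 386.2800

386.2800 Wh


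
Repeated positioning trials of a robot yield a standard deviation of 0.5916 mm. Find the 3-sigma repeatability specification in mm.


repeatability = 3*sigma = 3*0.5916 = 1.7748

1.7748 mm


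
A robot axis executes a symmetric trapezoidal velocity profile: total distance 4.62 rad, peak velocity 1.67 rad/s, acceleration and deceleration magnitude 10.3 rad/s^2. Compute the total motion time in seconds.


t_acc = v/a = 1.67/10.3 = 0.162136 s
d_acc = v^2/(2a) = 0.135383 rad (each ramp)
d_cruise = 4.62 - 2*0.135383 = 4.349234 rad
t_cruise = 4.349234/1.67 = 2.604332 s
t_total = 2*0.162136 + 2.604332 = 2.9286

2.9286 s


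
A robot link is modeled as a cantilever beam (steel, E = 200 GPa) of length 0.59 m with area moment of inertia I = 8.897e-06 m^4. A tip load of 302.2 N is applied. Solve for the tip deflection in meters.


delta = F*L^3/(3*E*I) = 302.2*0.59^3/(3*2.000e+11*8.897e-06)
      = 62.0655338/5338200 = 1.1627e-05

1.1627e-05 m


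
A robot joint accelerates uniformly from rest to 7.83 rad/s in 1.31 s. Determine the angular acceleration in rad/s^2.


alpha = delta_omega / t = 7.83 / 1.31 = 5.9771

5.9771 rad/s^2


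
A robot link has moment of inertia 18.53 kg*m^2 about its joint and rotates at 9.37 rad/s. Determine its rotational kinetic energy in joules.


KE = (1/2)*I*omega^2 = 0.5*18.53*9.37^2 = 813.4383

813.4383 J


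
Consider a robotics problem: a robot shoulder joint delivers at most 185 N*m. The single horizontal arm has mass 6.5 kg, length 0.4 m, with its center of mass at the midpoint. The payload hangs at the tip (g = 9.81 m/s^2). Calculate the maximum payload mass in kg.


tau_arm = m_arm*g*(L/2) = 6.5*9.81*0.4/2 = 12.7530 N*m
tau_payload = tau_max - tau_arm = 185 - 12.7530 = 172.2470
m_payload = tau_payload / (g*L) = 172.2470 / (9.81*0.4) = 43.8958

43.8958 kg


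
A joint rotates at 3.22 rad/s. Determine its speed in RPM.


RPM = 3.22 * 60/(2*pi) = 30.7487

30.7487 RPM


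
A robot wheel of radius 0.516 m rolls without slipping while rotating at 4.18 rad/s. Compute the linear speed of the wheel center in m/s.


v = omega * r = 4.18 * 0.516 = 2.1569

2.1569 m/s


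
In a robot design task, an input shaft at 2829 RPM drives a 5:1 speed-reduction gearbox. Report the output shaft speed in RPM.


omega_out = omega_in / N = 2829 / 5 = 565.8000

565.8000 RPM


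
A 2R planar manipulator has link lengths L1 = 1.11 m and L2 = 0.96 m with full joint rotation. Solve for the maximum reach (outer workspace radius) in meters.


r_max = L1 + L2 = 1.11 + 0.96 = 2.0700

2.0700 m


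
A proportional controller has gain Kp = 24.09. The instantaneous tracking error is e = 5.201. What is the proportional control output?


u_P = Kp * e = 24.09 * 5.201 = 125.2921

125.2921


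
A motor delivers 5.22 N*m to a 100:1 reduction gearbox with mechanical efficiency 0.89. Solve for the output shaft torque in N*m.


tau_out = tau_in * N * eta = 5.22 * 100 * 0.89 = 464.5800

464.5800 N*m


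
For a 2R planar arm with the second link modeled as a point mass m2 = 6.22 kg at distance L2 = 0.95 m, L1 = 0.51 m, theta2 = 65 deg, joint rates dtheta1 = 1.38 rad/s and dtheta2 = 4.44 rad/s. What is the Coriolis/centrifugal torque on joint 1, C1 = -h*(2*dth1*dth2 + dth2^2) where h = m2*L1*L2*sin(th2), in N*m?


h = m2*L1*L2*sin(th2) = 6.22*0.51*0.95*sin(65 deg) = 2.731240
C1 = -h*(2*1.38*4.44 + 4.44^2) = -2.731240*31.9680 = -87.3123

-87.3123 N*m


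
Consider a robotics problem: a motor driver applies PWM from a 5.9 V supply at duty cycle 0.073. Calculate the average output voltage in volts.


V_avg = V_supply * D = 5.9*0.073 = 0.4307

0.4307 V


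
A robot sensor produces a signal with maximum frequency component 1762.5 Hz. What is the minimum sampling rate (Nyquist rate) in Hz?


f_s,min = 2*f_max = 2*1762.5 = 3525.0000

3525.0000 Hz


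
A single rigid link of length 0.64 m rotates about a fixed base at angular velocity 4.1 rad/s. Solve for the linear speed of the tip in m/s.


v = L*omega = 0.64 * 4.1 = 2.6240

2.6240 m/s


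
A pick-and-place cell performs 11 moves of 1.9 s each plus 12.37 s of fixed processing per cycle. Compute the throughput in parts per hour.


T_cycle = 11*1.9 + 12.37 = 33.2700 s
rate = 3600/T = 108.2056

108.2056 parts/hour


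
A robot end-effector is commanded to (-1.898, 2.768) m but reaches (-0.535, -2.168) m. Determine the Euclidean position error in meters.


dx = -0.535 - (-1.898) = 1.3630, dy = -2.168 - (2.768) = -4.9360
err = sqrt(1.857769 + 24.364096) = 5.1207

5.1207 m


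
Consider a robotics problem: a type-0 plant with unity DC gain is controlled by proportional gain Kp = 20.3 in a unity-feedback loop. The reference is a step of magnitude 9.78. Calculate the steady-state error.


e_ss = R/(1 + Kp) = 9.78/(1 + 20.3) = 9.78/21.3000 = 0.4592

0.4592


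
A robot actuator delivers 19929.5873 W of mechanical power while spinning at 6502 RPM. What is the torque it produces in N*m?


omega = 6502 * 2*pi/60 = 680.887848 rad/s
tau = P / omega = 19929.5873 / 680.887848 = 29.2700

29.2700 N*m


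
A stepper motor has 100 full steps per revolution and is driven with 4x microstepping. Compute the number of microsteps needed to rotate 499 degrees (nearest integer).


step_size = 360/(100*4) = 360/400 = 0.900000 deg
n = 499/(360/400) = 499*400/360 = 554.4444 -> 554

554 steps


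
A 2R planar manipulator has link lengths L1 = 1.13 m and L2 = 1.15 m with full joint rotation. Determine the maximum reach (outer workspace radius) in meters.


r_max = L1 + L2 = 1.13 + 1.15 = 2.2800

2.2800 m


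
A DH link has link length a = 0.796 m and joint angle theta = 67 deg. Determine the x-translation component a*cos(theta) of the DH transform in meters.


a*cos(theta) = 0.796*cos(67 deg) = 0.3110

0.3110 m


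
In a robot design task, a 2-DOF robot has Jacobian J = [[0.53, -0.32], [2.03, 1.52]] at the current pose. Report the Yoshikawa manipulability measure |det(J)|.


det(J) = 0.53*1.52 - (-0.32)*(2.03) = 1.4552
|det(J)| = 1.4552

1.4552


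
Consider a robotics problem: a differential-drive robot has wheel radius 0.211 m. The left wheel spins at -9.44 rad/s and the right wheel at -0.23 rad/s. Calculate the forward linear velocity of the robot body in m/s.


v = r*(wR + wL)/2 = 0.211*(-0.23 + -9.44)/2 = -1.0202

-1.0202 m/s


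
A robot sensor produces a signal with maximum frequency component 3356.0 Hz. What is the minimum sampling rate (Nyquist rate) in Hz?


f_s,min = 2*f_max = 2*3356.0 = 6712.0000

6712.0000 Hz


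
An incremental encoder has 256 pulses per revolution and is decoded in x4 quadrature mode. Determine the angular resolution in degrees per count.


resolution = 360 / (PPR * 4) = 360 / 1024 = 0.3516

0.3516 degrees


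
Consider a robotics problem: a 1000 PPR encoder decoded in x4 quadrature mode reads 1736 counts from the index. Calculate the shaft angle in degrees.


angle = counts * 360 / (PPR*4) = 1736 * 360 / 4000 = 156.2400

156.2400 degrees


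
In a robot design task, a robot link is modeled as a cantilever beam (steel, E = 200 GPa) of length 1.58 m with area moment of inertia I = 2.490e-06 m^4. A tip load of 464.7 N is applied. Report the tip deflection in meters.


delta = F*L^3/(3*E*I) = 464.7*1.58^3/(3*2.000e+11*2.490e-06)
      = 1832.9217864/1494000 = 0.0012

0.0012 m


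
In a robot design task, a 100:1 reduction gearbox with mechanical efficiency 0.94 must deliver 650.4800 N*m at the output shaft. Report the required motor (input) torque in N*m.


tau_in = tau_out / (N * eta) = 650.4800 / (100 * 0.94) = 6.9200

6.9200 N*m


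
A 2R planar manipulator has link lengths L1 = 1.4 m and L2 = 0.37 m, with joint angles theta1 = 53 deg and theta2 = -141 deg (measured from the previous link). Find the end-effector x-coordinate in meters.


x = L1*cos(th1) + L2*cos(th1+th2) = 1.4*cos(53 deg) + 0.37*cos(-88 deg) = 0.8555

0.8555 m


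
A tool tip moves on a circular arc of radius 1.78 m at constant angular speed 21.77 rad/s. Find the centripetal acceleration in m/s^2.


a_c = omega^2 * r = 21.77^2 * 1.78 = 843.6006

843.6006 m/s^2


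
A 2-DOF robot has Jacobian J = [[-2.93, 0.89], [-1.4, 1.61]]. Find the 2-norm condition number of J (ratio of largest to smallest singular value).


JJ^T eigenvalues: trace(JJ^T) = 13.9291, det(JJ^T) = det(J)^2 = 12.04992369
s_max^2 = (13.9291 + sqrt(145.82013205))/2 = 13.00235035
s_min^2 = (13.9291 - sqrt(145.82013205))/2 = 0.92674965
kappa = s_max/s_min = sqrt(13.00235035/0.92674965) = 3.7457

3.7457


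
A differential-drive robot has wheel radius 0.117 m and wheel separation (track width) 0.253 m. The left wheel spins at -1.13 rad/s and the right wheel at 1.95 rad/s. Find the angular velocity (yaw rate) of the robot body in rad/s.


omega = r*(wR - wL)/L = 0.117*(1.95 - (-1.13))/0.253 = 1.4243

1.4243 rad/s


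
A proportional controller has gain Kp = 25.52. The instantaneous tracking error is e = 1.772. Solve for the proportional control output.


u_P = Kp * e = 25.52 * 1.772 = 45.2214

45.2214


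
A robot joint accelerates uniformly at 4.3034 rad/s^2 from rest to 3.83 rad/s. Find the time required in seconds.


t = delta_omega / alpha = 3.83 / 4.3034 = 0.8900

0.8900 s


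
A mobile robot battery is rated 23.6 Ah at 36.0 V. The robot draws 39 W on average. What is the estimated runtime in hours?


E = 23.6*36.0 = 849.6000 Wh
t = E/P = 849.6000/39 = 21.7846

21.7846 hours


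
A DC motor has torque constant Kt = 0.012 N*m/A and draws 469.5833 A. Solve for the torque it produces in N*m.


tau = Kt * I = 0.012*469.5833 = 5.6350

5.6350 N*m


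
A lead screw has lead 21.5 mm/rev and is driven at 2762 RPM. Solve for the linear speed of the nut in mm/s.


v = lead * (RPM/60) = 21.5*2762/60 = 989.7167

989.7167 mm/s


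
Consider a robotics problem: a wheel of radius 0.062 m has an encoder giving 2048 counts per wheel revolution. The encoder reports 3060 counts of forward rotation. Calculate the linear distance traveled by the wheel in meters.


revs = 3060/2048 = 1.494141
d = revs * 2*pi*r = 1.494141 * 2*pi*0.062 = 0.5821

0.5821 m


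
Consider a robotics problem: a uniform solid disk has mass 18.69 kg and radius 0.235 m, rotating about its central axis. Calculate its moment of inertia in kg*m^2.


I = (1/2)*m*R^2 = 0.5*18.69*0.235^2 = 0.5161

0.5161 kg*m^2


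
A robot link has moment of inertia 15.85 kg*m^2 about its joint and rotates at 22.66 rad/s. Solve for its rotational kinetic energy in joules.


KE = (1/2)*I*omega^2 = 0.5*15.85*22.66^2 = 4069.2941

4069.2941 J


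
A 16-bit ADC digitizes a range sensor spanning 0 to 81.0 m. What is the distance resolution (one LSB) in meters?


res = range / 2^n = 81.0/2^16 = 81.0/65536 = 0.0012

0.0012 m


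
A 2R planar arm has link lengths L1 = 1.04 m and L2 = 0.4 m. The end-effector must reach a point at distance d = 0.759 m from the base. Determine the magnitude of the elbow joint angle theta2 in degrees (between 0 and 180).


cos(th2) = (d^2 - L1^2 - L2^2)/(2*L1*L2) = (0.759^2 - 1.04^2 - 0.4^2)/(2*1.04*0.4) = -0.79990264
th2 = acos(-0.79990264) = 143.1208 deg

143.1208 degrees


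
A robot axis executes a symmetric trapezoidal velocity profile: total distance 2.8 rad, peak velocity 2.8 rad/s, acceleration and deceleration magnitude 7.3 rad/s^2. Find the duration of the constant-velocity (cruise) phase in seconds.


t_acc = v/a = 0.383562 s, d_acc = v^2/(2a) = 0.536986 rad each
d_cruise = 2.8 - 2*0.536986 = 1.726028 rad
t_cruise = d_cruise/v = 1.726028/2.8 = 0.6164

0.6164 s


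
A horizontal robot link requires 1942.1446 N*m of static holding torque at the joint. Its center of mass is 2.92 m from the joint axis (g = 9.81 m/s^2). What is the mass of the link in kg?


m = tau / (g*L) = 1942.1446 / (9.81 * 2.92) = 67.8000

67.8000 kg


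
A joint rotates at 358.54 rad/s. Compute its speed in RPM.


RPM = 358.54 * 60/(2*pi) = 3423.8048

3423.8048 RPM


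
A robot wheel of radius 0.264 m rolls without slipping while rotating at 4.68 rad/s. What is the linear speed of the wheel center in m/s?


v = omega * r = 4.68 * 0.264 = 1.2355

1.2355 m/s


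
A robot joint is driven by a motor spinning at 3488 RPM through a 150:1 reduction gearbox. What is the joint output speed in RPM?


omega_joint = omega_motor / N = 3488 / 150 = 23.2533

23.2533 RPM


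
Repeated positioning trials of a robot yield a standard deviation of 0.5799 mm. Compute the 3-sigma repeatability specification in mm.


repeatability = 3*sigma = 3*0.5799 = 1.7397

1.7397 mm


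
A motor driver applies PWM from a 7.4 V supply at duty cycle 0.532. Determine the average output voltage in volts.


V_avg = V_supply * D = 7.4*0.532 = 3.9368

3.9368 V


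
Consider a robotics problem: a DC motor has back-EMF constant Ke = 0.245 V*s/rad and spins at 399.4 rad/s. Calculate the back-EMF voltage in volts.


V_emf = Ke * omega = 0.245*399.4 = 97.8530

97.8530 V


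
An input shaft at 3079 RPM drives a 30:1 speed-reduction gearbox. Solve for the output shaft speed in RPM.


omega_out = omega_in / N = 3079 / 30 = 102.6333

102.6333 RPM


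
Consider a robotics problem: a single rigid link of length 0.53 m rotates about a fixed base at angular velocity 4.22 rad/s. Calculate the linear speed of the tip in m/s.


v = L*omega = 0.53 * 4.22 = 2.2366

2.2366 m/s


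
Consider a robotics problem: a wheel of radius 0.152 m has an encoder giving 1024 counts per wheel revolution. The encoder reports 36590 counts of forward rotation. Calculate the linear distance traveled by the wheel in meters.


revs = 36590/1024 = 35.732422
d = revs * 2*pi*r = 35.732422 * 2*pi*0.152 = 34.1260

34.1260 m


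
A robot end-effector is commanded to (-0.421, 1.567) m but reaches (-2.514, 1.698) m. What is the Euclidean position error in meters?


dx = -2.514 - (-0.421) = -2.0930, dy = 1.698 - (1.567) = 0.1310
err = sqrt(4.380649 + 0.017161) = 2.0971

2.0971 m


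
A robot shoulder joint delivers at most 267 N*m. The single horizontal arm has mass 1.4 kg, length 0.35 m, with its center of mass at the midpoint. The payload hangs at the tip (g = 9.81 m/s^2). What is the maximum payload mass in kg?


tau_arm = m_arm*g*(L/2) = 1.4*9.81*0.35/2 = 2.4034 N*m
tau_payload = tau_max - tau_arm = 267 - 2.4034 = 264.5966
m_payload = tau_payload / (g*L) = 264.5966 / (9.81*0.35) = 77.0632

77.0632 kg


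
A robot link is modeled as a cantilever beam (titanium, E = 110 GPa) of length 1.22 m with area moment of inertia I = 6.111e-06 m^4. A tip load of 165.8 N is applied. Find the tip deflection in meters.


delta = F*L^3/(3*E*I) = 165.8*1.22^3/(3*1.100e+11*6.111e-06)
      = 301.0675984/2016630 = 1.4929e-04

1.4929e-04 m


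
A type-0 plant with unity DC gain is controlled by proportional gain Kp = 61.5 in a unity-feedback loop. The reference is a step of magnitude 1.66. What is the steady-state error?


e_ss = R/(1 + Kp) = 1.66/(1 + 61.5) = 1.66/62.5000 = 0.0266

0.0266


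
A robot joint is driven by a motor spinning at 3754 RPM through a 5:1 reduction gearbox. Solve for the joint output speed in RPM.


omega_joint = omega_motor / N = 3754 / 5 = 750.8000

750.8000 RPM


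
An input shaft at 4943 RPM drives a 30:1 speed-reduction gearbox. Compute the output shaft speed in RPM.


omega_out = omega_in / N = 4943 / 30 = 164.7667

164.7667 RPM


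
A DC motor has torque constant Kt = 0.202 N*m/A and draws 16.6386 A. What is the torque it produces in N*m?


tau = Kt * I = 0.202*16.6386 = 3.3610

3.3610 N*m


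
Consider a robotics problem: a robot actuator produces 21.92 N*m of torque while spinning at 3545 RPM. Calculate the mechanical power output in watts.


omega = 3545 * 2*pi/60 = 371.231532 rad/s
P = tau * omega = 21.92 * 371.231532 = 8137.3952

8137.3952 W


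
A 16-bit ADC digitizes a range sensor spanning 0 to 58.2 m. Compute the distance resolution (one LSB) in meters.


res = range / 2^n = 58.2/2^16 = 58.2/65536 = 8.8806e-04

8.8806e-04 m


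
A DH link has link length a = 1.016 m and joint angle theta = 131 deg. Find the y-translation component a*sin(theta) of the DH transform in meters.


a*sin(theta) = 1.016*sin(131 deg) = 0.7668

0.7668 m


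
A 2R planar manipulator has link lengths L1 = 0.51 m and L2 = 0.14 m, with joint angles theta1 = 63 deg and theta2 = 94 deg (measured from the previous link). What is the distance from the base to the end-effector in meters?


x = L1*cos(th1) + L2*cos(th1+th2) = 0.102664
y = L1*sin(th1) + L2*sin(th1+th2) = 0.509116
d = sqrt(x^2 + y^2) = sqrt(0.010540 + 0.259199) = 0.5194

0.5194 m


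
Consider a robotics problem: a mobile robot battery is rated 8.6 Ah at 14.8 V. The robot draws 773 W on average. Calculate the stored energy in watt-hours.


E = capacity * V = 8.6*14.8 = 127.2800

127.2800 Wh


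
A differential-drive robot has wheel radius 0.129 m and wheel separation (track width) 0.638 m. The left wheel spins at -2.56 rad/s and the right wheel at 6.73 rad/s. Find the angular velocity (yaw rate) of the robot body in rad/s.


omega = r*(wR - wL)/L = 0.129*(6.73 - (-2.56))/0.638 = 1.8784

1.8784 rad/s


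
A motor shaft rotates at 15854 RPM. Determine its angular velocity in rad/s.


omega = 15854 * 2*pi/60 = 1660.2270

1660.2270 rad/s


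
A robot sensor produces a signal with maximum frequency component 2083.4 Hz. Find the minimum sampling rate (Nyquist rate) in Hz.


f_s,min = 2*f_max = 2*2083.4 = 4166.8000

4166.8000 Hz


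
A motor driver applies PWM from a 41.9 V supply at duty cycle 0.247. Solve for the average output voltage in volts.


V_avg = V_supply * D = 41.9*0.247 = 10.3493

10.3493 V


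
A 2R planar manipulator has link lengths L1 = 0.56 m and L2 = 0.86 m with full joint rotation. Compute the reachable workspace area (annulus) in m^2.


r_max = L1 + L2 = 1.4200, r_min = |L1 - L2| = 0.3000
A = pi*(r_max^2 - r_min^2) = pi*(2.0164 - 0.0900) = 6.0520

6.0520 m^2


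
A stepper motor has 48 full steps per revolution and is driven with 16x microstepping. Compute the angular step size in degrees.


step = 360/(48*16) = 360/768 = 0.4688

0.4688 degrees


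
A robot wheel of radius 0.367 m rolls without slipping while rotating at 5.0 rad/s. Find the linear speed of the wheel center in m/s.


v = omega * r = 5.0 * 0.367 = 1.8350

1.8350 m/s


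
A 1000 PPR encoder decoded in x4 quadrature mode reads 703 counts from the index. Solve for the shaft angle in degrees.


angle = counts * 360 / (PPR*4) = 703 * 360 / 4000 = 63.2700

63.2700 degrees


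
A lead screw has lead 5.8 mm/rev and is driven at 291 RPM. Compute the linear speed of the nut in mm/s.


v = lead * (RPM/60) = 5.8*291/60 = 28.1300

28.1300 mm/s


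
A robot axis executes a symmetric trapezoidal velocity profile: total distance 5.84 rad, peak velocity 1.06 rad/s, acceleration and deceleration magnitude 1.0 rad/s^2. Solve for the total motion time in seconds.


t_acc = v/a = 1.06/1.0 = 1.060000 s
d_acc = v^2/(2a) = 0.561800 rad (each ramp)
d_cruise = 5.84 - 2*0.561800 = 4.716400 rad
t_cruise = 4.716400/1.06 = 4.449434 s
t_total = 2*1.060000 + 4.449434 = 6.5694

6.5694 s


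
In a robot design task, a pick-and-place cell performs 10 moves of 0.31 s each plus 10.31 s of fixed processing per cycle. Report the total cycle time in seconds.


T = 10*0.31 + 10.31 = 13.4100

13.4100 s


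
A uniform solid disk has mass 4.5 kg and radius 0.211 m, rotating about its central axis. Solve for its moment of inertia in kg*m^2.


I = (1/2)*m*R^2 = 0.5*4.5*0.211^2 = 0.1002

0.1002 kg*m^2


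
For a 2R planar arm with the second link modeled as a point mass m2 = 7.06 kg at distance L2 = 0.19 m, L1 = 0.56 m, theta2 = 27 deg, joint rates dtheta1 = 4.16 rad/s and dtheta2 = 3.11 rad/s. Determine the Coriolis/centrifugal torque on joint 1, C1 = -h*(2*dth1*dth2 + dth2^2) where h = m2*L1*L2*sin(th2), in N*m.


h = m2*L1*L2*sin(th2) = 7.06*0.56*0.19*sin(27 deg) = 0.341030
C1 = -h*(2*4.16*3.11 + 3.11^2) = -0.341030*35.5473 = -12.1227

-12.1227 N*m


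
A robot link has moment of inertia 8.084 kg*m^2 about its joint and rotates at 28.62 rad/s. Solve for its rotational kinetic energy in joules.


KE = (1/2)*I*omega^2 = 0.5*8.084*28.62^2 = 3310.8200

3310.8200 J


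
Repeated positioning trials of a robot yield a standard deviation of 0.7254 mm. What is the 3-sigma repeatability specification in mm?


repeatability = 3*sigma = 3*0.7254 = 2.1762

2.1762 mm


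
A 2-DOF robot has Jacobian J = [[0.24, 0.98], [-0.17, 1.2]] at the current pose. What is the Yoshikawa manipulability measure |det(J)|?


det(J) = 0.24*1.2 - (0.98)*(-0.17) = 0.4546
|det(J)| = 0.4546

0.4546


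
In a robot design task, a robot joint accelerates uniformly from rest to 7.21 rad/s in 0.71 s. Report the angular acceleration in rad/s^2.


alpha = delta_omega / t = 7.21 / 0.71 = 10.1549

10.1549 rad/s^2


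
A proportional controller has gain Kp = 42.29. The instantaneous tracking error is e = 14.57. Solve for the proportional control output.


u_P = Kp * e = 42.29 * 14.57 = 616.1653

616.1653


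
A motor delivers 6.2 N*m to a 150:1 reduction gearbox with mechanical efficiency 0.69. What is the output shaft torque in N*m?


tau_out = tau_in * N * eta = 6.2 * 150 * 0.69 = 641.7000

641.7000 N*m


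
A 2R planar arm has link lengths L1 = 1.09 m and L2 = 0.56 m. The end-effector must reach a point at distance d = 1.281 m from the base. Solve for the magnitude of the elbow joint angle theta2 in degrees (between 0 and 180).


cos(th2) = (d^2 - L1^2 - L2^2)/(2*L1*L2) = (1.281^2 - 1.09^2 - 0.56^2)/(2*1.09*0.56) = 0.11407356
th2 = acos(0.11407356) = 83.4498 deg

83.4498 degrees


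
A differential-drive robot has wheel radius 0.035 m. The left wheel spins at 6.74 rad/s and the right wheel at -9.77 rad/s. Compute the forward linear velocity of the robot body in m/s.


v = r*(wR + wL)/2 = 0.035*(-9.77 + 6.74)/2 = -0.0530

-0.0530 m/s


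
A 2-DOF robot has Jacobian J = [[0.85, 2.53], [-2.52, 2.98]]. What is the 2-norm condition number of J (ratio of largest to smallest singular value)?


JJ^T eigenvalues: trace(JJ^T) = 22.3542, det(JJ^T) = det(J)^2 = 79.36315396
s_max^2 = (22.3542 + sqrt(182.25764180))/2 = 17.92724151
s_min^2 = (22.3542 - sqrt(182.25764180))/2 = 4.42695849
kappa = s_max/s_min = sqrt(17.92724151/4.42695849) = 2.0124

2.0124


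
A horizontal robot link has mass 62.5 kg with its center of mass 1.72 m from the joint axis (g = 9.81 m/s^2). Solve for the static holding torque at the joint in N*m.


tau = m*g*L = 62.5 * 9.81 * 1.72 = 1054.5750

1054.5750 N*m


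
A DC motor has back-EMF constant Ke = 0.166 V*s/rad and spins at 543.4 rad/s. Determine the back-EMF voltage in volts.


V_emf = Ke * omega = 0.166*543.4 = 90.2044

90.2044 V


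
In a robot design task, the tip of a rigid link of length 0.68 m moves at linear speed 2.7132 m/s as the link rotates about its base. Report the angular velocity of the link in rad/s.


omega = v / L = 2.7132 / 0.68 = 3.9900

3.9900 rad/s


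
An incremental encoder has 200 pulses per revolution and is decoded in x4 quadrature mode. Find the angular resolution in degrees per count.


resolution = 360 / (PPR * 4) = 360 / 800 = 0.4500

0.4500 degrees


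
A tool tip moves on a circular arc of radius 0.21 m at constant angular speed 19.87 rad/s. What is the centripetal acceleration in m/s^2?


a_c = omega^2 * r = 19.87^2 * 0.21 = 82.9115

82.9115 m/s^2


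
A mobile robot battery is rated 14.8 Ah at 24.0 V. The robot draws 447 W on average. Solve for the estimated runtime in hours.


E = 14.8*24.0 = 355.2000 Wh
t = E/P = 355.2000/447 = 0.7946

0.7946 hours


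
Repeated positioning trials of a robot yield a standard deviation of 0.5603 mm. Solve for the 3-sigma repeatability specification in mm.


repeatability = 3*sigma = 3*0.5603 = 1.6809

1.6809 mm


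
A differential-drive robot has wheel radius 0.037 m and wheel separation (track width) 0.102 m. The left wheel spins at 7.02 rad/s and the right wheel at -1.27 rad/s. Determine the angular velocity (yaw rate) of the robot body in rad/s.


omega = r*(wR - wL)/L = 0.037*(-1.27 - (7.02))/0.102 = -3.0072

-3.0072 rad/s


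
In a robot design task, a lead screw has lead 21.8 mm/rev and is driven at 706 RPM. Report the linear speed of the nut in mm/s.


v = lead * (RPM/60) = 21.8*706/60 = 256.5133

256.5133 mm/s


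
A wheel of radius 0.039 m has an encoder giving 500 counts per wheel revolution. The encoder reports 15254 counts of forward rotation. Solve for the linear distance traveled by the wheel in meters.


revs = 15254/500 = 30.508000
d = revs * 2*pi*r = 30.508000 * 2*pi*0.039 = 7.4758

7.4758 m


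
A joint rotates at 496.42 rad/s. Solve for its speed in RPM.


RPM = 496.42 * 60/(2*pi) = 4740.4618

4740.4618 RPM


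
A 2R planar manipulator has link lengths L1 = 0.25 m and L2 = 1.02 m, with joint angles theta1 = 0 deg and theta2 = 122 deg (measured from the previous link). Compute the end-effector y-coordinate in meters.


y = L1*sin(th1) + L2*sin(th1+th2) = 0.25*sin(0 deg) + 1.02*sin(122 deg) = 0.8650

0.8650 m


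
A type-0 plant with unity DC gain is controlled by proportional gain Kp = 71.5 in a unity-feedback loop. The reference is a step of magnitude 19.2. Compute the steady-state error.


e_ss = R/(1 + Kp) = 19.2/(1 + 71.5) = 19.2/72.5000 = 0.2648

0.2648


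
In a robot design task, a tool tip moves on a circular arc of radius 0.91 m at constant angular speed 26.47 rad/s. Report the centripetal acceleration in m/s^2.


a_c = omega^2 * r = 26.47^2 * 0.91 = 637.6014

637.6014 m/s^2


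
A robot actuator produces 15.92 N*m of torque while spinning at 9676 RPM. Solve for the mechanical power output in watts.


omega = 9676 * 2*pi/60 = 1013.268351 rad/s
P = tau * omega = 15.92 * 1013.268351 = 16131.2321

16131.2321 W


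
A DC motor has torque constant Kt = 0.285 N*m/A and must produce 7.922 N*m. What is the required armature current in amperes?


I = tau / Kt = 7.922/0.285 = 27.7965

27.7965 A


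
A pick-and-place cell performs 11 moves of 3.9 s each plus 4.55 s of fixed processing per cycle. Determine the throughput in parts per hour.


T_cycle = 11*3.9 + 4.55 = 47.4500 s
rate = 3600/T = 75.8693

75.8693 parts/hour


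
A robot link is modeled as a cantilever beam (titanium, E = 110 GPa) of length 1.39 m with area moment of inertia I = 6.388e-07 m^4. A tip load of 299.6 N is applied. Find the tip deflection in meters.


delta = F*L^3/(3*E*I) = 299.6*1.39^3/(3*1.100e+11*6.388e-07)
      = 804.6114524/210804 = 0.0038

0.0038 m


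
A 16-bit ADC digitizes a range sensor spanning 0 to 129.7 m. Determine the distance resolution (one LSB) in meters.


res = range / 2^n = 129.7/2^16 = 129.7/65536 = 0.0020

0.0020 m


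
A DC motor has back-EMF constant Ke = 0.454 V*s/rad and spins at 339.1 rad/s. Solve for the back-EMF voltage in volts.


V_emf = Ke * omega = 0.454*339.1 = 153.9514

153.9514 V


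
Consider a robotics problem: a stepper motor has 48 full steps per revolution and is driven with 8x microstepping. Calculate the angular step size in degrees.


step = 360/(48*8) = 360/384 = 0.9375

0.9375 degrees


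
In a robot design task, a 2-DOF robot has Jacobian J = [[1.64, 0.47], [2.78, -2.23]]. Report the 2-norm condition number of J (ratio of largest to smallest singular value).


JJ^T eigenvalues: trace(JJ^T) = 15.6118, det(JJ^T) = det(J)^2 = 24.63931044
s_max^2 = (15.6118 + sqrt(145.17105748))/2 = 13.83024763
s_min^2 = (15.6118 - sqrt(145.17105748))/2 = 1.78155237
kappa = s_max/s_min = sqrt(13.83024763/1.78155237) = 2.7862

2.7862


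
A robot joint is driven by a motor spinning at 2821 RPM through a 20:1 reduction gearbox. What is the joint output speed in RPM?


omega_joint = omega_motor / N = 2821 / 20 = 141.0500

141.0500 RPM


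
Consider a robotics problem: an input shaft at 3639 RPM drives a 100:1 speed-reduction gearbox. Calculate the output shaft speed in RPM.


omega_out = omega_in / N = 3639 / 100 = 36.3900

36.3900 RPM


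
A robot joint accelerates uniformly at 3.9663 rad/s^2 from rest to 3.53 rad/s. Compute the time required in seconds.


t = delta_omega / alpha = 3.53 / 3.9663 = 0.8900

0.8900 s


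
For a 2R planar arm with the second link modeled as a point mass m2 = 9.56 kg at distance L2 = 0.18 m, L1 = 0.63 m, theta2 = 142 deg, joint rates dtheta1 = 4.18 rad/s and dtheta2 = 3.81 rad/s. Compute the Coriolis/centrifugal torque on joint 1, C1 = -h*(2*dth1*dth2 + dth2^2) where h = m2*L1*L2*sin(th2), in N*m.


h = m2*L1*L2*sin(th2) = 9.56*0.63*0.18*sin(142 deg) = 0.667441
C1 = -h*(2*4.18*3.81 + 3.81^2) = -0.667441*46.3677 = -30.9477

-30.9477 N*m


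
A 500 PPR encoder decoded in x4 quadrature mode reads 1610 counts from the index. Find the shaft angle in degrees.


angle = counts * 360 / (PPR*4) = 1610 * 360 / 2000 = 289.8000

289.8000 degrees


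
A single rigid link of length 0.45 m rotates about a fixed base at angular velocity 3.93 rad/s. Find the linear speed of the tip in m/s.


v = L*omega = 0.45 * 3.93 = 1.7685

1.7685 m/s


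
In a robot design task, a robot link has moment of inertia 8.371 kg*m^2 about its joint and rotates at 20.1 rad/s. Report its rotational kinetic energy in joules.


KE = (1/2)*I*omega^2 = 0.5*8.371*20.1^2 = 1690.9839

1690.9839 J


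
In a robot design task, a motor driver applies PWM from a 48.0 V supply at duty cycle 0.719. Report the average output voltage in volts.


V_avg = V_supply * D = 48.0*0.719 = 34.5120

34.5120 V


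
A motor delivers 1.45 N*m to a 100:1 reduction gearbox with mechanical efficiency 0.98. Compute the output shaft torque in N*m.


tau_out = tau_in * N * eta = 1.45 * 100 * 0.98 = 142.1000

142.1000 N*m


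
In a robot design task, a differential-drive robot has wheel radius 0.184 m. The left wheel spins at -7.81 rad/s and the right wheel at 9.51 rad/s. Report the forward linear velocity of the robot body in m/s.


v = r*(wR + wL)/2 = 0.184*(9.51 + -7.81)/2 = 0.1564

0.1564 m/s


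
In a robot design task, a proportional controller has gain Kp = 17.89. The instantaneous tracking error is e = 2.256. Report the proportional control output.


u_P = Kp * e = 17.89 * 2.256 = 40.3598

40.3598


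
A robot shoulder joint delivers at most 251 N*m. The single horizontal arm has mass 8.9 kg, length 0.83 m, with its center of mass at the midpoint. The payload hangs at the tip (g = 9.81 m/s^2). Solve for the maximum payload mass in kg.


tau_arm = m_arm*g*(L/2) = 8.9*9.81*0.83/2 = 36.2332 N*m
tau_payload = tau_max - tau_arm = 251 - 36.2332 = 214.7668
m_payload = tau_payload / (g*L) = 214.7668 / (9.81*0.83) = 26.3767

26.3767 kg


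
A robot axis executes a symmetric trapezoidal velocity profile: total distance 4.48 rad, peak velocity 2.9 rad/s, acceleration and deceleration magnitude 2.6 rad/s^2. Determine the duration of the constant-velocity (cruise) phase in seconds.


t_acc = v/a = 1.115385 s, d_acc = v^2/(2a) = 1.617308 rad each
d_cruise = 4.48 - 2*1.617308 = 1.245384 rad
t_cruise = d_cruise/v = 1.245384/2.9 = 0.4294

0.4294 s


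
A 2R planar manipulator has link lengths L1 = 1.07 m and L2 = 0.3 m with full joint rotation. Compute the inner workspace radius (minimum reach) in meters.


r_min = |L1 - L2| = |1.07 - 0.3| = 0.7700

0.7700 m


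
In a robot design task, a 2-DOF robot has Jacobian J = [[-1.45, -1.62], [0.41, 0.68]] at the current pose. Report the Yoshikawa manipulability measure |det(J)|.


det(J) = -1.45*0.68 - (-1.62)*(0.41) = -0.3218
|det(J)| = 0.3218

0.3218


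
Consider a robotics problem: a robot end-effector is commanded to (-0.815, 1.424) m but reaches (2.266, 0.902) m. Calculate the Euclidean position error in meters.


dx = 2.266 - (-0.815) = 3.0810, dy = 0.902 - (1.424) = -0.5220
err = sqrt(9.492561 + 0.272484) = 3.1249

3.1249 m


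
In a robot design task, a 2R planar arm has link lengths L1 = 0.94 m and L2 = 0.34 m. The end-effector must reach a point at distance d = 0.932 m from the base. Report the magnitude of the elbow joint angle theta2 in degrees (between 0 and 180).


cos(th2) = (d^2 - L1^2 - L2^2)/(2*L1*L2) = (0.932^2 - 0.94^2 - 0.34^2)/(2*0.94*0.34) = -0.20428035
th2 = acos(-0.20428035) = 101.7874 deg

101.7874 degrees


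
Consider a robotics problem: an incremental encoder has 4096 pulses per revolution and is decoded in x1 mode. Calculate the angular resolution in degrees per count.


resolution = 360 / (PPR * 1) = 360 / 4096 = 0.0879

0.0879 degrees


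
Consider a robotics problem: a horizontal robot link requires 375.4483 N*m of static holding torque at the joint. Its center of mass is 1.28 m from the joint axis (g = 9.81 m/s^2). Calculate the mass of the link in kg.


m = tau / (g*L) = 375.4483 / (9.81 * 1.28) = 29.9000

29.9000 kg


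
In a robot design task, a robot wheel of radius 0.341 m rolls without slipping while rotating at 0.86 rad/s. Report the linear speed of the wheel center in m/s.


v = omega * r = 0.86 * 0.341 = 0.2933

0.2933 m/s


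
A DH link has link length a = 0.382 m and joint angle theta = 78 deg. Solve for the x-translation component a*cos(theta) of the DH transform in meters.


a*cos(theta) = 0.382*cos(78 deg) = 0.0794

0.0794 m


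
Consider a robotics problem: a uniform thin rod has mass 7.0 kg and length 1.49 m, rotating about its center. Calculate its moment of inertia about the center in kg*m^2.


I = (1/12)*m*L^2 = (1/12)*7.0*1.49^2 = 1.2951

1.2951 kg*m^2
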